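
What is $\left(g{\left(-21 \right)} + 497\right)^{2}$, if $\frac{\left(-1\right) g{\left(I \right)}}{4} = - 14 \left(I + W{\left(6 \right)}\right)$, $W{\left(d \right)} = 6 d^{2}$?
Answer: $130347889$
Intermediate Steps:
$g{\left(I \right)} = 12096 + 56 I$ ($g{\left(I \right)} = - 4 \left(- 14 \left(I + 6 \cdot 6^{2}\right)\right) = - 4 \left(- 14 \left(I + 6 \cdot 36\right)\right) = - 4 \left(- 14 \left(I + 216\right)\right) = - 4 \left(- 14 \left(216 + I\right)\right) = - 4 \left(-3024 - 14 I\right) = 12096 + 56 I$)
$\left(g{\left(-21 \right)} + 497\right)^{2} = \left(\left(12096 + 56 \left(-21\right)\right) + 497\right)^{2} = \left(\left(12096 - 1176\right) + 497\right)^{2} = \left(10920 + 497\right)^{2} = 11417^{2} = 130347889$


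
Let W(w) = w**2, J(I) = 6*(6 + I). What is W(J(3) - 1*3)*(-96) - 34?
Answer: -249730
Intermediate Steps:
J(I) = 36 + 6*I
W(J(3) - 1*3)*(-96) - 34 = ((36 + 6*3) - 1*3)**2*(-96) - 34 = ((36 + 18) - 3)**2*(-96) - 34 = (54 - 3)**2*(-96) - 34 = 51**2*(-96) - 34 = 2601*(-96) - 34 = -249696 - 34 = -249730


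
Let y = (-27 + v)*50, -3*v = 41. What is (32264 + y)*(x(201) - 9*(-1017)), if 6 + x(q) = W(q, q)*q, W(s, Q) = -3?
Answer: 258290816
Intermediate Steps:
v = -41/3 (v = -⅓*41 = -41/3 ≈ -13.667)
y = -6100/3 (y = (-27 - 41/3)*50 = -122/3*50 = -6100/3 ≈ -2033.3)
x(q) = -6 - 3*q
(32264 + y)*(x(201) - 9*(-1017)) = (32264 - 6100/3)*((-6 - 3*201) - 9*(-1017)) = 90692*((-6 - 603) + 9153)/3 = 90692*(-609 + 9153)/3 = (90692/3)*8544 = 258290816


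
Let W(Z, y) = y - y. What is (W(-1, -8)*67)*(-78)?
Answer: 0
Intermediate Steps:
W(Z, y) = 0
(W(-1, -8)*67)*(-78) = (0*67)*(-78) = 0*(-78) = 0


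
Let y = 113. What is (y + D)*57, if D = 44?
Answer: 8949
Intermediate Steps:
(y + D)*57 = (113 + 44)*57 = 157*57 = 8949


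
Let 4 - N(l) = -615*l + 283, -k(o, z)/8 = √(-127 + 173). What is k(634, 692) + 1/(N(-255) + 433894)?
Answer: 1/276790 - 8*√46 ≈ -54.259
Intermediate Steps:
k(o, z) = -8*√46 (k(o, z) = -8*√(-127 + 173) = -8*√46)
N(l) = -279 + 615*l (N(l) = 4 - (-615*l + 283) = 4 - (283 - 615*l) = 4 + (-283 + 615*l) = -279 + 615*l)
k(634, 692) + 1/(N(-255) + 433894) = -8*√46 + 1/((-279 + 615*(-255)) + 433894) = -8*√46 + 1/((-279 - 156825) + 433894) = -8*√46 + 1/(-157104 + 433894) = -8*√46 + 1/276790 = 1/276790 - 8*√46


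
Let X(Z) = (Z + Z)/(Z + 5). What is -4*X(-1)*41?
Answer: 82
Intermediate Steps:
X(Z) = 2*Z/(5 + Z) (X(Z) = (2*Z)/(5 + Z) = 2*Z/(5 + Z))
-4*X(-1)*41 = -8*(-1)/(5 - 1)*41 = -8*(-1)/4*41 = -4*(-½)*41 = 2*41 = 82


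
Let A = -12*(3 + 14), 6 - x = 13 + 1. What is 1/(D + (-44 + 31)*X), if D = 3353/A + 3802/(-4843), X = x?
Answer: 987972/85734901 ≈ 0.011524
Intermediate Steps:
x = -8 (x = 6 - (13 + 1) = 6 - 1*14 = 6 - 14 = -8)
X = -8
A = -204 (A = -12*17 = -204)
D = -17014187/987972 (D = 3353/(-204) + 3802/(-4843) = 3353*(-1/204) + 3802*(-1/4843) = -3353/204 - 3802/4843 = -17014187/987972 ≈ -17.221)
1/(D + (-44 + 31)*X) = 1/(-17014187/987972 + (-44 + 31)*(-8)) = 1/(-17014187/987972 - 13*(-8)) = 1/(-17014187/987972 + 104) = 1/(85734901/987972) = 987972/85734901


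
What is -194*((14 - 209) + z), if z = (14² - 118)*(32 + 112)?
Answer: -2141178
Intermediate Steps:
z = 11232 (z = (196 - 118)*144 = 78*144 = 11232)
-194*((14 - 209) + z) = -194*((14 - 209) + 11232) = -194*(-195 + 11232) = -194*11037 = -2141178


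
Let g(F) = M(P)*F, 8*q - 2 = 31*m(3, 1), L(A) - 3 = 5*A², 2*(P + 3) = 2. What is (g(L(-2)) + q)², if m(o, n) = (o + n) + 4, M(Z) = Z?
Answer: 3481/16 ≈ 217.56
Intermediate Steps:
P = -2 (P = -3 + (½)*2 = -3 + 1 = -2)
m(o, n) = 4 + n + o (m(o, n) = (n + o) + 4 = 4 + n + o)
L(A) = 3 + 5*A²
q = 125/4 (q = ¼ + (31*(4 + 1 + 3))/8 = ¼ + (31*8)/8 = ¼ + (⅛)*248 = ¼ + 31 = 125/4 ≈ 31.250)
g(F) = -2*F
(g(L(-2)) + q)² = (-2*(3 + 5*(-2)²) + 125/4)² = (-2*(3 + 5*4) + 125/4)² = (-2*(3 + 20) + 125/4)² = (-2*23 + 125/4)² = (-46 + 125/4)² = (-59/4)² = 3481/16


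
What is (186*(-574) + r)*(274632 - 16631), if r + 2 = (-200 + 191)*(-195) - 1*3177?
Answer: -27912612188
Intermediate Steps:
r = -1424 (r = -2 + ((-200 + 191)*(-195) - 1*3177) = -2 + (-9*(-195) - 3177) = -2 + (1755 - 3177) = -2 - 1422 = -1424)
(186*(-574) + r)*(274632 - 16631) = (186*(-574) - 1424)*(274632 - 16631) = (-106764 - 1424)*258001 = -108188*258001 = -27912612188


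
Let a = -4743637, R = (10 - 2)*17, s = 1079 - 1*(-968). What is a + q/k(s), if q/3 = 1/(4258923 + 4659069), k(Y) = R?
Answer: -1917768495699647/404282304 ≈ -4.7436e+6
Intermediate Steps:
s = 2047 (s = 1079 + 968 = 2047)
R = 136 (R = 8*17 = 136)
k(Y) = 136
q = 1/2972664 (q = 3/(4258923 + 4659069) = 3/8917992 = 3*(1/8917992) = 1/2972664 ≈ 3.3640e-7)
a + q/k(s) = -4743637 + (1/2972664)/136 = -4743637 + (1/2972664)*(1/136) = -4743637 + 1/404282304 = -1917768495699647/404282304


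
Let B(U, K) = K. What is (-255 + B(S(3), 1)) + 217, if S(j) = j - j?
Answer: -37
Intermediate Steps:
S(j) = 0
(-255 + B(S(3), 1)) + 217 = (-255 + 1) + 217 = -254 + 217 = -37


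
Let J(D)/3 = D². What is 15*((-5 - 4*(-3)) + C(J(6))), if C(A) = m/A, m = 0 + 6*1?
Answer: 635/6 ≈ 105.83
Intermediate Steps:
J(D) = 3*D²
m = 6 (m = 0 + 6 = 6)
C(A) = 6/A
15*((-5 - 4*(-3)) + C(J(6))) = 15*((-5 - 4*(-3)) + 6/((3*6²))) = 15*((-5 + 12) + 6/((3*36))) = 15*(7 + 6/108) = 15*(7 + 6*(1/108)) = 15*(7 + 1/18) = 15*(127/18) = 635/6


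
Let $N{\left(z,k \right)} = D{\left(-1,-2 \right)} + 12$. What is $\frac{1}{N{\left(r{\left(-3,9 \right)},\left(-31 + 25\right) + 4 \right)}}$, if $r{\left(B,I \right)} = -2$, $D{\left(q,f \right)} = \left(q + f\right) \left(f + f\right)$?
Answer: $\frac{1}{24} \approx 0.041667$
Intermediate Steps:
$D{\left(q,f \right)} = 2 f \left(f + q\right)$ ($D{\left(q,f \right)} = \left(f + q\right) 2 f = 2 f \left(f + q\right)$)
$N{\left(z,k \right)} = 24$ ($N{\left(z,k \right)} = 2 \left(-2\right) \left(-2 - 1\right) + 12 = 2 \left(-2\right) \left(-3\right) + 12 = 12 + 12 = 24$)
$\frac{1}{N{\left(r{\left(-3,9 \right)},\left(-31 + 25\right) + 4 \right)}} = \frac{1}{24}$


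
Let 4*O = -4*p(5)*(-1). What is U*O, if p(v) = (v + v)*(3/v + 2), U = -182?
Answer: -4732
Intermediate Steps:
p(v) = 2*v*(2 + 3/v) (p(v) = (2*v)*(2 + 3/v) = 2*v*(2 + 3/v))
O = 26 (O = (-4*(6 + 4*5)*(-1))/4 = (-4*(6 + 20)*(-1))/4 = (-4*26*(-1))/4 = (-104*(-1))/4 = (¼)*104 = 26)
U*O = -182*26 = -4732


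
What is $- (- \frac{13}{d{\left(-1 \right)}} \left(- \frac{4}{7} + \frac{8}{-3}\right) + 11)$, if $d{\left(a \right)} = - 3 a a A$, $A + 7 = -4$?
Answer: $- \frac{8507}{693} \approx -12.276$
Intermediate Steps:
$A = -11$ ($A = -7 - 4 = -11$)
$d{\left(a \right)} = 33 a^{2}$ ($d{\left(a \right)} = - 3 a a \left(-11\right) = - 3 a^{2} \left(-11\right) = 33 a^{2}$)
$- (- \frac{13}{d{\left(-1 \right)}} \left(- \frac{4}{7} + \frac{8}{-3}\right) + 11) = - (- \frac{13}{33 \left(-1\right)^{2}} \left(- \frac{4}{7} + \frac{8}{-3}\right) + 11) = - (- \frac{13}{33 \cdot 1} \left(\left(-4\right) \frac{1}{7} + 8 \left(- \frac{1}{3}\right)\right) + 11) = - (- \frac{13}{33} \left(- \frac{4}{7} - \frac{8}{3}\right) + 11) = - (\left(-13\right) \frac{1}{33} \left(- \frac{68}{21}\right) + 11) = - (\left(- \frac{13}{33}\right) \left(- \frac{68}{21}\right) + 11) = - (\frac{884}{693} + 11) = \left(-1\right) \frac{8507}{693} = - \frac{8507}{693}$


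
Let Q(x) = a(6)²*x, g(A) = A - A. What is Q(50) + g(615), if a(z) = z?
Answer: 1800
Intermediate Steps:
g(A) = 0
Q(x) = 36*x (Q(x) = 6²*x = 36*x)
Q(50) + g(615) = 36*50 + 0 = 1800 + 0 = 1800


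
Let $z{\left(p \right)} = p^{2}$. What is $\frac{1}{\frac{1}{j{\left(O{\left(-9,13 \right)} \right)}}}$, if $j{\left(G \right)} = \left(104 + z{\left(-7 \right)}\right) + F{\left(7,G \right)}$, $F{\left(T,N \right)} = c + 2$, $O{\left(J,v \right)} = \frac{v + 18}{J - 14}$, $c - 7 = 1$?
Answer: $163$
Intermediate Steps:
$c = 8$ ($c = 7 + 1 = 8$)
$O{\left(J,v \right)} = \frac{18 + v}{-14 + J}$
$F{\left(T,N \right)} = 10$ ($F{\left(T,N \right)} = 8 + 2 = 10$)
$j{\left(G \right)} = 163$ ($j{\left(G \right)} = \left(104 + \left(-7\right)^{2}\right) + 10 = \left(104 + 49\right) + 10 = 153 + 10 = 163$)
$\frac{1}{\frac{1}{j{\left(O{\left(-9,13 \right)} \right)}}} = \frac{1}{\frac{1}{163}} = 163$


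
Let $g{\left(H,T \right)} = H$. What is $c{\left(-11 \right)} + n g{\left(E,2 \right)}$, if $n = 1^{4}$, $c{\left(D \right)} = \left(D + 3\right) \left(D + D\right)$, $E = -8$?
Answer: $168$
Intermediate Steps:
$c{\left(D \right)} = 2 D \left(3 + D\right)$ ($c{\left(D \right)} = \left(3 + D\right) 2 D = 2 D \left(3 + D\right)$)
$n = 1$
$c{\left(-11 \right)} + n g{\left(E,2 \right)} = 2 \left(-11\right) \left(3 - 11\right) + 1 \left(-8\right) = 2 \left(-11\right) \left(-8\right) - 8 = 176 - 8 = 168$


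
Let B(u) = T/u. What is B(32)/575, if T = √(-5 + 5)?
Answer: 0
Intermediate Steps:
T = 0 (T = √0 = 0)
B(u) = 0 (B(u) = 0/u = 0)
B(32)/575 = 0/575 = 0*(1/575) = 0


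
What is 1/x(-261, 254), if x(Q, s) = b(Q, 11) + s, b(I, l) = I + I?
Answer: -1/268 ≈ -0.0037313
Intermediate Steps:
b(I, l) = 2*I
x(Q, s) = s + 2*Q (x(Q, s) = 2*Q + s = s + 2*Q)
1/x(-261, 254) = 1/(254 + 2*(-261)) = 1/(254 - 522) = 1/(-268) = -1/268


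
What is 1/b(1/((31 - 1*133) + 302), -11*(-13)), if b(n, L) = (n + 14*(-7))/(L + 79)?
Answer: -14800/6533 ≈ -2.2654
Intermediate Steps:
b(n, L) = (-98 + n)/(79 + L) (b(n, L) = (n - 98)/(79 + L) = (-98 + n)/(79 + L))
1/b(1/((31 - 1*133) + 302), -11*(-13)) = 1/((-98 + 1/((31 - 1*133) + 302))/(79 - 11*(-13))) = 1/((-98 + 1/((31 - 133) + 302))/(79 + 143)) = 1/((-98 + 1/(-102 + 302))/222) = 1/((-98 + 1/200)/222) = 1/((1/222)*(-19599/200)) = 1/(-6533/14800) = -14800/6533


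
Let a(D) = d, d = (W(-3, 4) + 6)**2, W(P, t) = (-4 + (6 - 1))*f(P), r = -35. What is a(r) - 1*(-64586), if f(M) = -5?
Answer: 64587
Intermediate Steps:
W(P, t) = -5 (W(P, t) = (-4 + (6 - 1))*(-5) = (-4 + 5)*(-5) = 1*(-5) = -5)
d = 1 (d = (-5 + 6)**2 = 1**2 = 1)
a(D) = 1
a(r) - 1*(-64586) = 1 - 1*(-64586) = 1 + 64586 = 64587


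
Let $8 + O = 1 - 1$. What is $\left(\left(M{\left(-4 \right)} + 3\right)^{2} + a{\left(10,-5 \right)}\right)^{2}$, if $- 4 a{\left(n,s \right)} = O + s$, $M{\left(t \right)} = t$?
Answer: $\frac{289}{16} \approx 18.063$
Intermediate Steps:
$O = -8$ ($O = -8 + \left(1 - 1\right) = -8 + 0 = -8$)
$a{\left(n,s \right)} = 2 - \frac{s}{4}$ ($a{\left(n,s \right)} = - \frac{-8 + s}{4} = 2 - \frac{s}{4}$)
$\left(\left(M{\left(-4 \right)} + 3\right)^{2} + a{\left(10,-5 \right)}\right)^{2} = \left(\left(-4 + 3\right)^{2} + \left(2 - - \frac{5}{4}\right)\right)^{2} = \left(\left(-1\right)^{2} + \left(2 + \frac{5}{4}\right)\right)^{2} = \left(1 + \frac{13}{4}\right)^{2} = \left(\frac{17}{4}\right)^{2} = \frac{289}{16}$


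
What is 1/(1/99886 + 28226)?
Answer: 99886/2819382237 ≈ 3.5428e-5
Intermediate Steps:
1/(1/99886 + 28226) = 1/(2819382237/99886) = 99886/2819382237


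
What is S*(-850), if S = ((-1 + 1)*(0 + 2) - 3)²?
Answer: -7650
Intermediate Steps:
S = 9 (S = (0*2 - 3)² = (0 - 3)² = (-3)² = 9)
S*(-850) = 9*(-850) = -7650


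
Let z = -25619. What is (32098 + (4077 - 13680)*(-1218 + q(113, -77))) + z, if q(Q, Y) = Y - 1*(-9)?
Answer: 12355937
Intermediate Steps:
q(Q, Y) = 9 + Y (q(Q, Y) = Y + 9 = 9 + Y)
(32098 + (4077 - 13680)*(-1218 + q(113, -77))) + z = (32098 + (4077 - 13680)*(-1218 + (9 - 77))) - 25619 = (32098 - 9603*(-1218 - 68)) - 25619 = (32098 - 9603*(-1286)) - 25619 = (32098 + 12349458) - 25619 = 12381556 - 25619 = 12355937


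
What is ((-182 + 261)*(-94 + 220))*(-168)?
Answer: -1672272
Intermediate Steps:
((-182 + 261)*(-94 + 220))*(-168) = (79*126)*(-168) = 9954*(-168) = -1672272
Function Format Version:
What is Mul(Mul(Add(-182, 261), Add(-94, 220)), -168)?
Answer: -1672272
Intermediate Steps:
Mul(Mul(Add(-182, 261), Add(-94, 220)), -168) = Mul(Mul(79, 126), -168) = Mul(9954, -168) = -1672272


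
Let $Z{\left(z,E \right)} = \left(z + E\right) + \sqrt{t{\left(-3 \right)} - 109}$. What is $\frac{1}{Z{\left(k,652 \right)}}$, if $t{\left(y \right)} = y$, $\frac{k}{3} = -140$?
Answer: $\frac{29}{6742} - \frac{i \sqrt{7}}{13484} \approx 0.0043014 - 0.00019621 i$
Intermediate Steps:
$k = -420$ ($k = 3 \left(-140\right) = -420$)
$Z{\left(z,E \right)} = E + z + 4 i \sqrt{7}$ ($Z{\left(z,E \right)} = \left(z + E\right) + \sqrt{-3 - 109} = \left(E + z\right) + \sqrt{-112} = \left(E + z\right) + 4 i \sqrt{7} = E + z + 4 i \sqrt{7}$)
$\frac{1}{Z{\left(k,652 \right)}} = \frac{1}{652 - 420 + 4 i \sqrt{7}} = \frac{1}{232 + 4 i \sqrt{7}}$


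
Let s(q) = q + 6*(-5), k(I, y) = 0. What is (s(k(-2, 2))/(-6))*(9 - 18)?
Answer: -45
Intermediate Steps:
s(q) = -30 + q (s(q) = q - 30 = -30 + q)
(s(k(-2, 2))/(-6))*(9 - 18) = ((-30 + 0)/(-6))*(9 - 18) = -⅙*(-30)*(-9) = 5*(-9) = -45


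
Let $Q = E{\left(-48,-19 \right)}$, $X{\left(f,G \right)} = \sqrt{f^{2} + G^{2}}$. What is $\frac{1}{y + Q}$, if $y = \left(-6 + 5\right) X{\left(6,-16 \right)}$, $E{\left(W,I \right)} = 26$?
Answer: $\frac{13}{192} + \frac{\sqrt{73}}{192} \approx 0.11221$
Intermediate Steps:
$X{\left(f,G \right)} = \sqrt{G^{2} + f^{2}}$
$Q = 26$
$y = - 2 \sqrt{73}$ ($y = \left(-6 + 5\right) \sqrt{\left(-16\right)^{2} + 6^{2}} = - \sqrt{256 + 36} = - \sqrt{292} = - 2 \sqrt{73} \approx -17.088$)
$\frac{1}{y + Q} = \frac{1}{- 2 \sqrt{73} + 26} = \frac{1}{26 - 2 \sqrt{73}}$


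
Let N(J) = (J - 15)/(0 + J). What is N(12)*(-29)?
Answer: 29/4 ≈ 7.2500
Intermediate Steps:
N(J) = (-15 + J)/J
N(12)*(-29) = ((-15 + 12)/12)*(-29) = ((1/12)*(-3))*(-29) = -1/4*(-29) = 29/4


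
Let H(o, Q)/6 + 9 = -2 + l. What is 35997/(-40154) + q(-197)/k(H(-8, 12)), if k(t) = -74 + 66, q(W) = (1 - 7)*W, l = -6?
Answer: -11937501/80308 ≈ -148.65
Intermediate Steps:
q(W) = -6*W
H(o, Q) = -102 (H(o, Q) = -54 + 6*(-2 - 6) = -54 + 6*(-8) = -54 - 48 = -102)
k(t) = -8
35997/(-40154) + q(-197)/k(H(-8, 12)) = 35997/(-40154) - 6*(-197)/(-8) = 35997*(-1/40154) + 1182*(-⅛) = -35997/40154 - 591/4 = -11937501/80308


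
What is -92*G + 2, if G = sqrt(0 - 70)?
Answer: 2 - 92*I*sqrt(70) ≈ 2.0 - 769.73*I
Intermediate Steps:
G = I*sqrt(70) (G = sqrt(-70) = I*sqrt(70) ≈ 8.3666*I)
-92*G + 2 = -92*I*sqrt(70) + 2 = 2 - 92*I*sqrt(70)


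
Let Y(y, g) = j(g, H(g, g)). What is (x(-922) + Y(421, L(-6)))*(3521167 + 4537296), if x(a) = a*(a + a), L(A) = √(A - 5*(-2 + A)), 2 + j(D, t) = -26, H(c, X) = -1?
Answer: 13700515284820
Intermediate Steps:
j(D, t) = -28 (j(D, t) = -2 - 26 = -28)
L(A) = √(10 - 4*A) (L(A) = √(A + (10 - 5*A)) = √(10 - 4*A))
Y(y, g) = -28
x(a) = 2*a² (x(a) = a*(2*a) = 2*a²)
(x(-922) + Y(421, L(-6)))*(3521167 + 4537296) = (2*(-922)² - 28)*(3521167 + 4537296) = (2*850084 - 28)*8058463 = (1700168 - 28)*8058463 = 1700140*8058463 = 13700515284820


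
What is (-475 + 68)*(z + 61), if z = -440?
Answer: 154253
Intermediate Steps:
(-475 + 68)*(z + 61) = (-475 + 68)*(-440 + 61) = -407*(-379) = 154253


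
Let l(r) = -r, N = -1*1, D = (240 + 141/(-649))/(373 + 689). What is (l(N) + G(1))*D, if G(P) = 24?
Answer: 432275/76582 ≈ 5.6446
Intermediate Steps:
D = 17291/76582 (D = (240 + 141*(-1/649))/1062 = (240 - 141/649)*(1/1062) = (155619/649)*(1/1062) = 17291/76582 ≈ 0.22578)
N = -1
(l(N) + G(1))*D = (-1*(-1) + 24)*(17291/76582) = (1 + 24)*(17291/76582) = 25*(17291/76582) = 432275/76582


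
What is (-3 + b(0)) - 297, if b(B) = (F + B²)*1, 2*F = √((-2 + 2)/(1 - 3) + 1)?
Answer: -599/2 ≈ -299.50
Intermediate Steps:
F = ½ (F = √((-2 + 2)/(1 - 3) + 1)/2 = √(0/(-2) + 1)/2 = √(0*(-½) + 1)/2 = √(0 + 1)/2 = √1/2 = (½)*1 = ½ ≈ 0.50000)
b(B) = ½ + B² (b(B) = (½ + B²)*1 = ½ + B²)
(-3 + b(0)) - 297 = (-3 + (½ + 0²)) - 297 = (-3 + (½ + 0)) - 297 = (-3 + ½) - 297 = -5/2 - 297 = -599/2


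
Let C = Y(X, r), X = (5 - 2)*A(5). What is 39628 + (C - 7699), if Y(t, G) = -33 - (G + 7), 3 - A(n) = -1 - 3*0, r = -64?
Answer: 31953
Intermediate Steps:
A(n) = 4 (A(n) = 3 - (-1 - 3*0) = 3 - (-1 + 0) = 3 - 1*(-1) = 3 + 1 = 4)
X = 12 (X = (5 - 2)*4 = 3*4 = 12)
Y(t, G) = -40 - G (Y(t, G) = -33 - (7 + G) = -33 + (-7 - G) = -40 - G)
C = 24 (C = -40 - 1*(-64) = -40 + 64 = 24)
39628 + (C - 7699) = 39628 + (24 - 7699) = 39628 - 7675 = 31953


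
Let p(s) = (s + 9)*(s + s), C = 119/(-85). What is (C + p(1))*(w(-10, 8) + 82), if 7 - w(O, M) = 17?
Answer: 6696/5 ≈ 1339.2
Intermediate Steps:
C = -7/5 (C = 119*(-1/85) = -7/5 ≈ -1.4000)
w(O, M) = -10 (w(O, M) = 7 - 1*17 = 7 - 17 = -10)
p(s) = 2*s*(9 + s) (p(s) = (9 + s)*(2*s) = 2*s*(9 + s))
(C + p(1))*(w(-10, 8) + 82) = (-7/5 + 2*1*(9 + 1))*(-10 + 82) = (-7/5 + 2*1*10)*72 = (-7/5 + 20)*72 = (93/5)*72 = 6696/5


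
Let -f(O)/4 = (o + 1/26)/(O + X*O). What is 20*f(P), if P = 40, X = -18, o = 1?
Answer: 27/221 ≈ 0.12217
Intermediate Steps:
f(O) = 54/(221*O) (f(O) = -4*(1 + 1/26)/(O - 18*O) = -4*(1 + 1/26)/((-17*O)) = -54*(-1/(17*O))/13 = -(-54)/(221*O) = 54/(221*O))
20*f(P) = 20*((54/221)/40) = 20*((54/221)*(1/40)) = 20*(27/4420) = 27/221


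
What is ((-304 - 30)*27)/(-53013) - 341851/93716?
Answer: -5759138725/1656055436 ≈ -3.4776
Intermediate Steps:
((-304 - 30)*27)/(-53013) - 341851/93716 = -334*27*(-1/53013) - 341851*1/93716 = -9018*(-1/53013) - 341851/93716 = 3006/17671 - 341851/93716 = -5759138725/1656055436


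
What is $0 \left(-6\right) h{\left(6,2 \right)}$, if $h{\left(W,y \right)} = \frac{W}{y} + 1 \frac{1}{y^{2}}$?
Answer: $0$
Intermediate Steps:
$h{\left(W,y \right)} = \frac{1}{y^{2}} + \frac{W}{y}$ ($h{\left(W,y \right)} = \frac{W}{y} + 1 \frac{1}{y^{2}} = \frac{W}{y} + \frac{1}{y^{2}} = \frac{1}{y^{2}} + \frac{W}{y}$)
$0 \left(-6\right) h{\left(6,2 \right)} = 0 \left(-6\right) \frac{1 + 6 \cdot 2}{4} = 0 \frac{1 + 12}{4} = 0 \cdot \frac{1}{4} \cdot 13 = 0 \cdot \frac{13}{4} = 0$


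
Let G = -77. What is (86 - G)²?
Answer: 26569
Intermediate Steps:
(86 - G)² = (86 - 1*(-77))² = (86 + 77)² = 163² = 26569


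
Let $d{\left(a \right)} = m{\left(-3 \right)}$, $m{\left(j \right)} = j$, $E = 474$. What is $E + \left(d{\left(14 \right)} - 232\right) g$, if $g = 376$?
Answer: $-87886$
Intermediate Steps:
$d{\left(a \right)} = -3$
$E + \left(d{\left(14 \right)} - 232\right) g = 474 + \left(-3 - 232\right) 376 = 474 - 88360 = -87886$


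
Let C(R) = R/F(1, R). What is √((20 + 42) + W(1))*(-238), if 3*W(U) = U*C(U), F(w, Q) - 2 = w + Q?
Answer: -119*√2235/3 ≈ -1875.3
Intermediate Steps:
F(w, Q) = 2 + Q + w (F(w, Q) = 2 + (w + Q) = 2 + (Q + w) = 2 + Q + w)
C(R) = R/(3 + R) (C(R) = R/(2 + R + 1) = R/(3 + R))
W(U) = U²/(3*(3 + U)) (W(U) = (U*(U/(3 + U)))/3 = (U²/(3 + U))/3 = U²/(3*(3 + U)))
√((20 + 42) + W(1))*(-238) = √((20 + 42) + (⅓)*1²/(3 + 1))*(-238) = √(62 + (⅓)*1/4)*(-238) = √(62 + (⅓)*1*(¼))*(-238) = √(62 + 1/12)*(-238) = √(745/12)*(-238) = (√2235/6)*(-238) = -119*√2235/3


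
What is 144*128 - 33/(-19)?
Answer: 350241/19 ≈ 18434.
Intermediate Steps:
144*128 - 33/(-19) = 18432 - 33*(-1/19) = 18432 + 33/19 = 350241/19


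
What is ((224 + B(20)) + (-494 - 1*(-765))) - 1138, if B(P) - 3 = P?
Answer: -620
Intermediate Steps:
B(P) = 3 + P
((224 + B(20)) + (-494 - 1*(-765))) - 1138 = ((224 + (3 + 20)) + (-494 - 1*(-765))) - 1138 = ((224 + 23) + (-494 + 765)) - 1138 = (247 + 271) - 1138 = 518 - 1138 = -620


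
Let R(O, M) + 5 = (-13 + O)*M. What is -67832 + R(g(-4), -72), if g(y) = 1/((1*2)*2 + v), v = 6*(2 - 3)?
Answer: -66865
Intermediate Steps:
v = -6 (v = 6*(-1) = -6)
g(y) = -½ (g(y) = 1/((1*2)*2 - 6) = 1/(2*2 - 6) = 1/(4 - 6) = 1/(-2) = -½)
R(O, M) = -5 + M*(-13 + O) (R(O, M) = -5 + (-13 + O)*M = -5 + M*(-13 + O))
-67832 + R(g(-4), -72) = -67832 + (-5 - 13*(-72) - 72*(-½)) = -67832 + (-5 + 936 + 36) = -67832 + 967 = -66865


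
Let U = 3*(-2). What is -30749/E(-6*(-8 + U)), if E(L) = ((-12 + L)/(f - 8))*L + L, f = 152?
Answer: -30749/126 ≈ -244.04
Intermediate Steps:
U = -6
E(L) = L + L*(-1/12 + L/144) (E(L) = ((-12 + L)/(152 - 8))*L + L = ((-12 + L)/144)*L + L = ((-12 + L)*(1/144))*L + L = (-1/12 + L/144)*L + L = L*(-1/12 + L/144) + L = L + L*(-1/12 + L/144))
-30749/E(-6*(-8 + U)) = -30749*(-24/((-8 - 6)*(132 - 6*(-8 - 6)))) = -30749*12/(7*(132 - 6*(-14))) = -30749*12/(7*(132 + 84)) = -30749/((1/144)*84*216) = -30749/126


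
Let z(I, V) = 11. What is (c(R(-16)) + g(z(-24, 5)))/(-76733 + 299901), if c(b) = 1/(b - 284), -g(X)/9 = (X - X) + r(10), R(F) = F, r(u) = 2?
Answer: -491/6086400 ≈ -8.0672e-5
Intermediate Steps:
g(X) = -18 (g(X) = -9*((X - X) + 2) = -9*(0 + 2) = -9*2 = -18)
c(b) = 1/(-284 + b)
(c(R(-16)) + g(z(-24, 5)))/(-76733 + 299901) = (1/(-284 - 16) - 18)/(-76733 + 299901) = (1/(-300) - 18)/223168 = (-1/300 - 18)*(1/223168) = -5401/300*1/223168 = -491/6086400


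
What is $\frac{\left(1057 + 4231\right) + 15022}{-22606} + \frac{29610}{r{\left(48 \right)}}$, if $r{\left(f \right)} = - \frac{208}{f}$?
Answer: $- \frac{1004177505}{146939} \approx -6834.0$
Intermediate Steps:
$\frac{\left(1057 + 4231\right) + 15022}{-22606} + \frac{29610}{r{\left(48 \right)}} = \frac{\left(1057 + 4231\right) + 15022}{-22606} + \frac{29610}{\left(-208\right) \frac{1}{48}} = \left(5288 + 15022\right) \left(- \frac{1}{22606}\right) + \frac{29610}{\left(-208\right) \frac{1}{48}} = 20310 \left(- \frac{1}{22606}\right) + \frac{29610}{- \frac{13}{3}} = - \frac{10155}{11303} + 29610 \left(- \frac{3}{13}\right) = - \frac{10155}{11303} - \frac{88830}{13} = - \frac{1004177505}{146939}$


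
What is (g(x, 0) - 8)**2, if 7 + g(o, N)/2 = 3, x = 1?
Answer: 256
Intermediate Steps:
g(o, N) = -8 (g(o, N) = -14 + 2*3 = -14 + 6 = -8)
(g(x, 0) - 8)**2 = (-8 - 8)**2 = (-16)**2 = 256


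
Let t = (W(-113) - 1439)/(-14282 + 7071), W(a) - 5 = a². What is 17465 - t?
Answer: 125951450/7211 ≈ 17467.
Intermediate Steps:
W(a) = 5 + a²
t = -11335/7211 (t = ((5 + (-113)²) - 1439)/(-14282 + 7071) = ((5 + 12769) - 1439)/(-7211) = (12774 - 1439)*(-1/7211) = 11335*(-1/7211) = -11335/7211 ≈ -1.5719)
17465 - t = 17465 - 1*(-11335/7211) = 17465 + 11335/7211 = 125951450/7211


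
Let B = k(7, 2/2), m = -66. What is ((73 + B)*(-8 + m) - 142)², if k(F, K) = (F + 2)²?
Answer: 133125444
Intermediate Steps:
k(F, K) = (2 + F)²
B = 81 (B = (2 + 7)² = 9² = 81)
((73 + B)*(-8 + m) - 142)² = ((73 + 81)*(-8 - 66) - 142)² = (154*(-74) - 142)² = (-11396 - 142)² = (-11538)² = 133125444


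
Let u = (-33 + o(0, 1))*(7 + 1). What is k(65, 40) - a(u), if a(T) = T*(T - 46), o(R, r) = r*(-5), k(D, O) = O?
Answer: -106360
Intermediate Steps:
o(R, r) = -5*r
u = -304 (u = (-33 - 5*1)*(7 + 1) = (-33 - 5)*8 = -38*8 = -304)
a(T) = T*(-46 + T)
k(65, 40) - a(u) = 40 - (-304)*(-46 - 304) = 40 - (-304)*(-350) = 40 - 1*106400 = 40 - 106400 = -106360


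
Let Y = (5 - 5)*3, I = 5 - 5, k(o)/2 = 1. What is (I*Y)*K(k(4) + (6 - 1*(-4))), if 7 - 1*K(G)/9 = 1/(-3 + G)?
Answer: 0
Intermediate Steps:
k(o) = 2 (k(o) = 2*1 = 2)
K(G) = 63 - 9/(-3 + G)
I = 0
Y = 0 (Y = 0*3 = 0)
(I*Y)*K(k(4) + (6 - 1*(-4))) = (0*0)*(9*(-22 + 7*(2 + (6 - 1*(-4))))/(-3 + (2 + (6 - 1*(-4))))) = 0*(9*(-22 + 7*(2 + (6 + 4)))/(-3 + (2 + (6 + 4)))) = 0*(9*(-22 + 7*(2 + 10))/(-3 + (2 + 10))) = 0*(9*(-22 + 7*12)/(-3 + 12)) = 0*(9*(-22 + 84)/9) = 0*(9*(1/9)*62) = 0*62 = 0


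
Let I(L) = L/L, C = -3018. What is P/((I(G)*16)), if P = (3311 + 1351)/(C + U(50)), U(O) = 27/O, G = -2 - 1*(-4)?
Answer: -19425/201164 ≈ -0.096563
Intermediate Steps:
G = 2 (G = -2 + 4 = 2)
I(L) = 1
P = -77700/50291 (P = (3311 + 1351)/(-3018 + 27/50) = 4662/(-3018 + 27*(1/50)) = 4662/(-3018 + 27/50) = 4662/(-150873/50) = 4662*(-50/150873) = -77700/50291 ≈ -1.5450)
P/((I(G)*16)) = -77700/(50291*(1*16)) = -77700/50291/16 = -77700/50291*1/16 = -19425/201164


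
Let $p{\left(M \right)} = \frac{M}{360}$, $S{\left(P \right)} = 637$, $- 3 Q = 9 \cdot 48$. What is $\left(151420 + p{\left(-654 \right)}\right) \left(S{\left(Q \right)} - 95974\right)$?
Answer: $- \frac{288715106889}{20} \approx -1.4436 \cdot 10^{10}$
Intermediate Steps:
$Q = -144$ ($Q = - \frac{9 \cdot 48}{3} = \left(- \frac{1}{3}\right) 432 = -144$)
$p{\left(M \right)} = \frac{M}{360}$ ($p{\left(M \right)} = M \frac{1}{360} = \frac{M}{360}$)
$\left(151420 + p{\left(-654 \right)}\right) \left(S{\left(Q \right)} - 95974\right) = \left(151420 + \frac{1}{360} \left(-654\right)\right) \left(637 - 95974\right) = \left(151420 - \frac{109}{60}\right) \left(637 - 95974\right) = \frac{9085091 \left(637 - 95974\right)}{60} = \frac{9085091}{60} \left(-95337\right) = - \frac{288715106889}{20}$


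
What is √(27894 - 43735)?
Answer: I*√15841 ≈ 125.86*I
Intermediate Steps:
√(27894 - 43735) = √(-15841) = I*√15841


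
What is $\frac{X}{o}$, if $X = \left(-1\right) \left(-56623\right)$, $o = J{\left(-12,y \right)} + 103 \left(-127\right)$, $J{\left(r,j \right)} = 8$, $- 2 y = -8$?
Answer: $- \frac{56623}{13073} \approx -4.3313$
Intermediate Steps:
$y = 4$ ($y = \left(- \frac{1}{2}\right) \left(-8\right) = 4$)
$o = -13073$ ($o = 8 + 103 \left(-127\right) = 8 - 13081 = -13073$)
$X = 56623$
$\frac{X}{o} = \frac{56623}{-13073} = 56623 \left(- \frac{1}{13073}\right) = - \frac{56623}{13073}$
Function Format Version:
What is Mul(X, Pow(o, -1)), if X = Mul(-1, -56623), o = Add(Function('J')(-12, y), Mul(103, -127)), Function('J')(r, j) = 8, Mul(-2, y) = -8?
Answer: Rational(-56623, 13073) ≈ -4.3313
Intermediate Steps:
y = 4 (y = Mul(Rational(-1, 2), -8) = 4)
o = -13073 (o = Add(8, Mul(103, -127)) = Add(8, -13081) = -13073)
X = 56623
Mul(X, Pow(o, -1)) = Mul(56623, Pow(-13073, -1)) = Mul(56623, Rational(-1, 13073)) = Rational(-56623, 13073)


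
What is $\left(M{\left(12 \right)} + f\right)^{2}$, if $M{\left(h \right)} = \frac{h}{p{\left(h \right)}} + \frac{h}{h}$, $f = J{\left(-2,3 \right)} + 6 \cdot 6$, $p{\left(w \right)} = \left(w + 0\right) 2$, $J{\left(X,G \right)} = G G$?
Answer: $\frac{8649}{4} \approx 2162.3$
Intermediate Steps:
$J{\left(X,G \right)} = G^{2}$
$p{\left(w \right)} = 2 w$ ($p{\left(w \right)} = w 2 = 2 w$)
$f = 45$ ($f = 3^{2} + 6 \cdot 6 = 9 + 36 = 45$)
$M{\left(h \right)} = \frac{3}{2}$ ($M{\left(h \right)} = \frac{h}{2 h} + \frac{h}{h} = h \frac{1}{2 h} + 1 = \frac{1}{2} + 1 = \frac{3}{2}$)
$\left(M{\left(12 \right)} + f\right)^{2} = \left(\frac{3}{2} + 45\right)^{2} = \left(\frac{93}{2}\right)^{2} = \frac{8649}{4}$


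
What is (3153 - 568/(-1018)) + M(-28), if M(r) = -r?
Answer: 1619413/509 ≈ 3181.6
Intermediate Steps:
(3153 - 568/(-1018)) + M(-28) = (3153 - 568/(-1018)) - 1*(-28) = (3153 - 568*(-1/1018)) + 28 = (3153 + 284/509) + 28 = 1605161/509 + 28 = 1619413/509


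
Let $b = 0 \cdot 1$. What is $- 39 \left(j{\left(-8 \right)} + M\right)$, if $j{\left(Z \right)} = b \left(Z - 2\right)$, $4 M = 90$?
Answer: $- \frac{1755}{2} \approx -877.5$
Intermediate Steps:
$M = \frac{45}{2}$ ($M = \frac{1}{4} \cdot 90 = \frac{45}{2} \approx 22.5$)
$b = 0$
$j{\left(Z \right)} = 0$ ($j{\left(Z \right)} = 0 \left(Z - 2\right) = 0 \left(-2 + Z\right) = 0$)
$- 39 \left(j{\left(-8 \right)} + M\right) = - 39 \left(0 + \frac{45}{2}\right) = \left(-39\right) \frac{45}{2} = - \frac{1755}{2}$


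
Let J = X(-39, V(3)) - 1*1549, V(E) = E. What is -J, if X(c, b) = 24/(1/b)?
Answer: 1477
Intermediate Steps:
X(c, b) = 24*b
J = -1477 (J = 24*3 - 1*1549 = 72 - 1549 = -1477)
-J = -1*(-1477) = 1477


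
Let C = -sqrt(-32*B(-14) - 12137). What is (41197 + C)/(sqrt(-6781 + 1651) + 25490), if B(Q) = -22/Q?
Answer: 105011153/64974523 - 9*sqrt(37821210)/4548216610 - 123591*I*sqrt(570)/649745230 - 7647*I*sqrt(66353)/454821661 ≈ 1.6162 - 0.0088722*I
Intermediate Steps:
C = -3*I*sqrt(66353)/7 (C = -sqrt(-(-704)/(-14) - 12137) = -sqrt(-(-704)*(-1)/14 - 12137) = -sqrt(-32*11/7 - 12137) = -sqrt(-352/7 - 12137) = -sqrt(-85311/7) = -3*I*sqrt(66353)/7 ≈ -110.4*I)
(41197 + C)/(sqrt(-6781 + 1651) + 25490) = (41197 - 3*I*sqrt(66353)/7)/(sqrt(-6781 + 1651) + 25490) = (41197 - 3*I*sqrt(66353)/7)/(sqrt(-5130) + 25490) = (41197 - 3*I*sqrt(66353)/7)/(3*I*sqrt(570) + 25490) = (41197 - 3*I*sqrt(66353)/7)/(25490 + 3*I*sqrt(570))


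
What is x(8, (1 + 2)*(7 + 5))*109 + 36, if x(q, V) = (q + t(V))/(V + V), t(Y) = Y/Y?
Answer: 397/8 ≈ 49.625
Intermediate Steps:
t(Y) = 1
x(q, V) = (1 + q)/(2*V) (x(q, V) = (q + 1)/(V + V) = (1 + q)/((2*V)) = (1 + q)*(1/(2*V)) = (1 + q)/(2*V))
x(8, (1 + 2)*(7 + 5))*109 + 36 = ((1 + 8)/(2*(((1 + 2)*(7 + 5)))))*109 + 36 = ((½)*9/(3*12))*109 + 36 = ((½)*9/36)*109 + 36 = ((½)*(1/36)*9)*109 + 36 = (⅛)*109 + 36 = 109/8 + 36 = 397/8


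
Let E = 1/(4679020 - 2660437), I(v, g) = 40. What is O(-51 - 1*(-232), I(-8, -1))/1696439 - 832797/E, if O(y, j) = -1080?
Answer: -2851832483511556869/1696439 ≈ -1.6811e+12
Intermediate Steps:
E = 1/2018583 ≈ 4.9540e-7
O(-51 - 1*(-232), I(-8, -1))/1696439 - 832797/E = -1080/1696439 - 832797/1/2018583 = -1080*1/1696439 - 832797*2018583 = -1080/1696439 - 1681069866651 = -2851832483511556869/1696439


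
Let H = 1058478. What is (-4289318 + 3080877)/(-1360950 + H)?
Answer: 1208441/302472 ≈ 3.9952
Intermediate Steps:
(-4289318 + 3080877)/(-1360950 + H) = (-4289318 + 3080877)/(-1360950 + 1058478) = -1208441/(-302472) = -1208441*(-1/302472) = 1208441/302472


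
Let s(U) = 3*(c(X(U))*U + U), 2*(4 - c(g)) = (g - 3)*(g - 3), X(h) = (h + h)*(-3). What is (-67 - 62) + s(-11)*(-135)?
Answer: -17637603/2 ≈ -8.8188e+6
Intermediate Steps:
X(h) = -6*h (X(h) = (2*h)*(-3) = -6*h)
c(g) = 4 - (-3 + g)²/2 (c(g) = 4 - (g - 3)*(g - 3)/2 = 4 - (-3 + g)*(-3 + g)/2 = 4 - (-3 + g)²/2)
s(U) = 3*U + 3*U*(4 - (-3 - 6*U)²/2) (s(U) = 3*((4 - (-3 - 6*U)²/2)*U + U) = 3*(U*(4 - (-3 - 6*U)²/2) + U) = 3*(U + U*(4 - (-3 - 6*U)²/2)) = 3*U + 3*U*(4 - (-3 - 6*U)²/2))
(-67 - 62) + s(-11)*(-135) = (-67 - 62) + ((3/2)*(-11)*(1 - 36*(-11) - 36*(-11)²))*(-135) = -129 + ((3/2)*(-11)*(1 + 396 - 36*121))*(-135) = -129 + ((3/2)*(-11)*(1 + 396 - 4356))*(-135) = -129 + ((3/2)*(-11)*(-3959))*(-135) = -129 + (130647/2)*(-135) = -129 - 17637345/2 = -17637603/2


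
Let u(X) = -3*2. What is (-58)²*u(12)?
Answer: -20184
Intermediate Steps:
u(X) = -6
(-58)²*u(12) = (-58)²*(-6) = 3364*(-6) = -20184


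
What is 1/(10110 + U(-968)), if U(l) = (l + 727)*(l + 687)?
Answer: 1/77831 ≈ 1.2848e-5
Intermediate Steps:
U(l) = (687 + l)*(727 + l) (U(l) = (727 + l)*(687 + l) = (687 + l)*(727 + l))
1/(10110 + U(-968)) = 1/(10110 + (499449 + (-968)**2 + 1414*(-968))) = 1/(10110 + (499449 + 937024 - 1368752)) = 1/(10110 + 67721) = 1/77831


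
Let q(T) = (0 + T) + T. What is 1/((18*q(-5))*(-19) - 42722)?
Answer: -1/39302 ≈ -2.5444e-5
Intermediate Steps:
q(T) = 2*T (q(T) = T + T = 2*T)
1/((18*q(-5))*(-19) - 42722) = 1/((18*(2*(-5)))*(-19) - 42722) = 1/((18*(-10))*(-19) - 42722) = 1/(-180*(-19) - 42722) = 1/(3420 - 42722) = 1/(-39302) = -1/39302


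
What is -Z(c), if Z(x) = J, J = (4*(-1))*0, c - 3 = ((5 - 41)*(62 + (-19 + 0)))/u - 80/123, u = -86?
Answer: 0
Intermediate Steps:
c = 2503/123 (c = 3 + (((5 - 41)*(62 + (-19 + 0)))/(-86) - 80/123) = 3 + (-36*(62 - 19)*(-1/86) - 80*1/123) = 3 + (-36*43*(-1/86) - 80/123) = 3 + (-1548*(-1/86) - 80/123) = 3 + (18 - 80/123) = 3 + 2134/123 = 2503/123 ≈ 20.350)
J = 0 (J = -4*0 = 0)
Z(x) = 0
-Z(c) = -1*0 = 0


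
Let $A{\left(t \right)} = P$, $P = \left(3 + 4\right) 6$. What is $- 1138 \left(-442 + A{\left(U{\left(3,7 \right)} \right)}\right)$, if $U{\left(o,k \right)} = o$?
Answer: $455200$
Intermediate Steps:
$P = 42$ ($P = 7 \cdot 6 = 42$)
$A{\left(t \right)} = 42$
$- 1138 \left(-442 + A{\left(U{\left(3,7 \right)} \right)}\right) = - 1138 \left(-442 + 42\right) = \left(-1138\right) \left(-400\right) = 455200$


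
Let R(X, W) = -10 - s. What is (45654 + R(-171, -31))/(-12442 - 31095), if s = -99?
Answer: -45743/43537 ≈ -1.0507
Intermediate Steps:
R(X, W) = 89 (R(X, W) = -10 - 1*(-99) = -10 + 99 = 89)
(45654 + R(-171, -31))/(-12442 - 31095) = (45654 + 89)/(-12442 - 31095) = 45743/(-43537) = 45743*(-1/43537) = -45743/43537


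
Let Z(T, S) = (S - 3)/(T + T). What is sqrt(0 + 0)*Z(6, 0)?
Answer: 0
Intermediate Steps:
Z(T, S) = (-3 + S)/(2*T) (Z(T, S) = (-3 + S)/((2*T)) = (-3 + S)*(1/(2*T)) = (-3 + S)/(2*T))
sqrt(0 + 0)*Z(6, 0) = sqrt(0 + 0)*((1/2)*(-3 + 0)/6) = sqrt(0)*((1/2)*(1/6)*(-3)) = 0*(-1/4) = 0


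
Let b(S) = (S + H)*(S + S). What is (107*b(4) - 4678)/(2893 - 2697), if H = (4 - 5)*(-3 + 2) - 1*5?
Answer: -2339/98 ≈ -23.867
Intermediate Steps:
H = -4 (H = -1*(-1) - 5 = 1 - 5 = -4)
b(S) = 2*S*(-4 + S) (b(S) = (S - 4)*(S + S) = (-4 + S)*(2*S) = 2*S*(-4 + S))
(107*b(4) - 4678)/(2893 - 2697) = (107*(2*4*(-4 + 4)) - 4678)/(2893 - 2697) = (107*(2*4*0) - 4678)/196 = (107*0 - 4678)*(1/196) = (0 - 4678)*(1/196) = -4678*1/196 = -2339/98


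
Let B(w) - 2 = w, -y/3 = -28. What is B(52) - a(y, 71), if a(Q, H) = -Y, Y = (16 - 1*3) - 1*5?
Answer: 62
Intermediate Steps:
y = 84 (y = -3*(-28) = 84)
B(w) = 2 + w
Y = 8 (Y = (16 - 3) - 5 = 13 - 5 = 8)
a(Q, H) = -8 (a(Q, H) = -1*8 = -8)
B(52) - a(y, 71) = (2 + 52) - 1*(-8) = 54 + 8 = 62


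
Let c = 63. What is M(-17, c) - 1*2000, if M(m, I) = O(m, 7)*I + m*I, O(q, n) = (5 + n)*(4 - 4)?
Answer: -3071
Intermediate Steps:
O(q, n) = 0 (O(q, n) = (5 + n)*0 = 0)
M(m, I) = I*m (M(m, I) = 0*I + m*I = 0 + I*m = I*m)
M(-17, c) - 1*2000 = 63*(-17) - 1*2000 = -1071 - 2000 = -3071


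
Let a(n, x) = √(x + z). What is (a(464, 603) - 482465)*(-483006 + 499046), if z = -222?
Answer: -7738738600 + 16040*√381 ≈ -7.7384e+9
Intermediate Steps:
a(n, x) = √(-222 + x) (a(n, x) = √(x - 222) = √(-222 + x))
(a(464, 603) - 482465)*(-483006 + 499046) = (√(-222 + 603) - 482465)*(-483006 + 499046) = (√381 - 482465)*16040 = (-482465 + √381)*16040 = -7738738600 + 16040*√381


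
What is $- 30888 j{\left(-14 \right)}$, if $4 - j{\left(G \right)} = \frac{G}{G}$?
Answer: $-92664$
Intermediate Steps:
$j{\left(G \right)} = 3$ ($j{\left(G \right)} = 4 - \frac{G}{G} = 4 - 1 = 3$)
$- 30888 j{\left(-14 \right)} = \left(-30888\right) 3 = -92664$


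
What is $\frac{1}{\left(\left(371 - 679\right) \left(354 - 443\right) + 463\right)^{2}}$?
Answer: $\frac{1}{777015625} \approx 1.287 \cdot 10^{-9}$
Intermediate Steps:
$\frac{1}{\left(\left(371 - 679\right) \left(354 - 443\right) + 463\right)^{2}} = \frac{1}{\left(\left(-308\right) \left(-89\right) + 463\right)^{2}} = \frac{1}{\left(27412 + 463\right)^{2}} = \frac{1}{27875^{2}} = \frac{1}{777015625}$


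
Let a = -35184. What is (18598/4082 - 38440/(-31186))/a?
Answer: -1980939/12040234544 ≈ -0.00016453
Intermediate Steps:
(18598/4082 - 38440/(-31186))/a = (18598/4082 - 38440/(-31186))/(-35184) = (18598*(1/4082) - 38440*(-1/31186))*(-1/35184) = (9299/2041 + 620/503)*(-1/35184) = (5942817/1026623)*(-1/35184) = -1980939/12040234544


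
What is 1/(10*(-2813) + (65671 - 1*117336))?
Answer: -1/79795 ≈ -1.2532e-5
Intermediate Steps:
1/(10*(-2813) + (65671 - 1*117336)) = 1/(-28130 + (65671 - 117336)) = 1/(-28130 - 51665) = 1/(-79795) = -1/79795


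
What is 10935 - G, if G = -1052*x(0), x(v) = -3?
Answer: 7779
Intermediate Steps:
G = 3156 (G = -1052*(-3) = 3156)
10935 - G = 10935 - 1*3156 = 10935 - 3156 = 7779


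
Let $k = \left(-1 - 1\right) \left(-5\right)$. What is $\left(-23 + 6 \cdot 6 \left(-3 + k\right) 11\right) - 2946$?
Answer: $-197$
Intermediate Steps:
$k = 10$ ($k = \left(-2\right) \left(-5\right) = 10$)
$\left(-23 + 6 \cdot 6 \left(-3 + k\right) 11\right) - 2946 = \left(-23 + 6 \cdot 6 \left(-3 + 10\right) 11\right) - 2946 = \left(-23 + 6 \cdot 6 \cdot 7 \cdot 11\right) - 2946 = \left(-23 + 6 \cdot 42 \cdot 11\right) - 2946 = \left(-23 + 252 \cdot 11\right) - 2946 = \left(-23 + 2772\right) - 2946 = 2749 - 2946 = -197$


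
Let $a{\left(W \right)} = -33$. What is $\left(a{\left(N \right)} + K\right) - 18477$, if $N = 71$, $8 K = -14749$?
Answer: $- \frac{162829}{8} \approx -20354.0$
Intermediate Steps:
$K = - \frac{14749}{8}$ ($K = \frac{1}{8} \left(-14749\right) = - \frac{14749}{8} \approx -1843.6$)
$\left(a{\left(N \right)} + K\right) - 18477 = \left(-33 - \frac{14749}{8}\right) - 18477 = - \frac{15013}{8} - 18477 = - \frac{162829}{8}$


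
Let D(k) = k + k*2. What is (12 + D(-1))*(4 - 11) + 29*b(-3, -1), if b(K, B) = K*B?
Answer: 24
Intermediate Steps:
b(K, B) = B*K
D(k) = 3*k (D(k) = k + 2*k = 3*k)
(12 + D(-1))*(4 - 11) + 29*b(-3, -1) = (12 + 3*(-1))*(4 - 11) + 29*(-1*(-3)) = (12 - 3)*(-7) + 29*3 = 9*(-7) + 87 = -63 + 87 = 24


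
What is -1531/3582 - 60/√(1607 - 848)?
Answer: -1531/3582 - 20*√759/253 ≈ -2.6053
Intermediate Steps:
-1531/3582 - 60/√(1607 - 848) = -1531*1/3582 - 60*√759/759 = -1531/3582 - 20*√759/253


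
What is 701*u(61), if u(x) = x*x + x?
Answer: 2651182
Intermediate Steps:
u(x) = x + x**2 (u(x) = x**2 + x = x + x**2)
701*u(61) = 701*(61*(1 + 61)) = 701*(61*62) = 701*3782 = 2651182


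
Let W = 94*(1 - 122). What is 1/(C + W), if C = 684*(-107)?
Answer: -1/84562 ≈ -1.1826e-5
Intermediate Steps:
C = -73188
W = -11374 (W = 94*(-121) = -11374)
1/(C + W) = 1/(-73188 - 11374) = 1/(-84562) = -1/84562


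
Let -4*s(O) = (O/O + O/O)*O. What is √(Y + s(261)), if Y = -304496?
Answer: I*√1218506/2 ≈ 551.93*I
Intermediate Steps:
s(O) = -O/2 (s(O) = -(O/O + O/O)*O/4 = -(1 + 1)*O/4 = -O/2)
√(Y + s(261)) = √(-304496 - ½*261) = √(-304496 - 261/2) = √(-609253/2) = I*√1218506/2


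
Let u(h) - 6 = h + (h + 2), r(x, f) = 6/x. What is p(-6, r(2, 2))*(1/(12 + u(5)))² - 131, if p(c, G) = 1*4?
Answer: -29474/225 ≈ -131.00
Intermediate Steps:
u(h) = 8 + 2*h (u(h) = 6 + (h + (h + 2)) = 6 + (h + (2 + h)) = 6 + (2 + 2*h) = 8 + 2*h)
p(c, G) = 4
p(-6, r(2, 2))*(1/(12 + u(5)))² - 131 = 4*(1/(12 + (8 + 2*5)))² - 131 = 4*(1/(12 + (8 + 10)))² - 131 = 4*(1/(12 + 18))² - 131 = 4*(1/30)² - 131 = 4*(1/900) - 131 = 1/225 - 131 = -29474/225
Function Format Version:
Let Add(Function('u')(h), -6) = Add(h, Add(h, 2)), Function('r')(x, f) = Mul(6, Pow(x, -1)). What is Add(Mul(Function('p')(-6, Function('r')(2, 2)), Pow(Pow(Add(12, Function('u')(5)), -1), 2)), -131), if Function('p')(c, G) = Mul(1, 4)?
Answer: Rational(-29474, 225) ≈ -131.00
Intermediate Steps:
Function('u')(h) = Add(8, Mul(2, h)) (Function('u')(h) = Add(6, Add(h, Add(h, 2))) = Add(6, Add(h, Add(2, h))) = Add(6, Add(2, Mul(2, h))) = Add(8, Mul(2, h)))
Function('p')(c, G) = 4
Add(Mul(Function('p')(-6, Function('r')(2, 2)), Pow(Pow(Add(12, Function('u')(5)), -1), 2)), -131) = Add(Mul(4, Pow(Pow(Add(12, Add(8, Mul(2, 5))), -1), 2)), -131) = Add(Mul(4, Pow(Pow(Add(12, Add(8, 10)), -1), 2)), -131) = Add(Mul(4, Pow(Pow(Add(12, 18), -1), 2)), -131) = Add(Mul(4, Pow(Pow(30, -1), 2)), -131) = Add(Mul(4, Pow(Rational(1, 30), 2)), -131) = Add(Mul(4, Rational(1, 900)), -131) = Add(Rational(1, 225), -131) = Rational(-29474, 225)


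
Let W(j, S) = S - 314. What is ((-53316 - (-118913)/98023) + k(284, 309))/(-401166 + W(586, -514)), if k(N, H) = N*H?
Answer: -3376031033/39404657862 ≈ -0.085676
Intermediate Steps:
k(N, H) = H*N
W(j, S) = -314 + S
((-53316 - (-118913)/98023) + k(284, 309))/(-401166 + W(586, -514)) = ((-53316 - (-118913)/98023) + 309*284)/(-401166 + (-314 - 514)) = ((-53316 - (-118913)/98023) + 87756)/(-401166 - 828) = ((-53316 - 1*(-118913/98023)) + 87756)/(-401994) = ((-53316 + 118913/98023) + 87756)*(-1/401994) = (-5226075355/98023 + 87756)*(-1/401994) = (3376031033/98023)*(-1/401994) = -3376031033/39404657862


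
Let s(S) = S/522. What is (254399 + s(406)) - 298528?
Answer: -397154/9 ≈ -44128.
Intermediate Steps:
s(S) = S/522 (s(S) = S*(1/522) = S/522)
(254399 + s(406)) - 298528 = (254399 + (1/522)*406) - 298528 = (254399 + 7/9) - 298528 = 2289598/9 - 298528 = -397154/9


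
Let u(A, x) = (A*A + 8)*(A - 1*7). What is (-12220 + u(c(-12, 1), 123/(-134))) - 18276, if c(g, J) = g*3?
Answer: -86568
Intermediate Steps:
c(g, J) = 3*g
u(A, x) = (-7 + A)*(8 + A²) (u(A, x) = (A² + 8)*(A - 7) = (8 + A²)*(-7 + A) = (-7 + A)*(8 + A²))
(-12220 + u(c(-12, 1), 123/(-134))) - 18276 = (-12220 + (-56 + (3*(-12))³ - 7*(3*(-12))² + 8*(3*(-12)))) - 18276 = (-12220 + (-56 + (-36)³ - 7*(-36)² + 8*(-36))) - 18276 = (-12220 + (-56 - 46656 - 7*1296 - 288)) - 18276 = (-12220 + (-56 - 46656 - 9072 - 288)) - 18276 = (-12220 - 56072) - 18276 = -68292 - 18276 = -86568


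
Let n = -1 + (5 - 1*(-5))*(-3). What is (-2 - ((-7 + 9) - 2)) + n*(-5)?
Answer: 153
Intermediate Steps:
n = -31 (n = -1 + (5 + 5)*(-3) = -1 + 10*(-3) = -1 - 30 = -31)
(-2 - ((-7 + 9) - 2)) + n*(-5) = (-2 - ((-7 + 9) - 2)) - 31*(-5) = (-2 - (2 - 2)) + 155 = (-2 - 1*0) + 155 = (-2 + 0) + 155 = -2 + 155 = 153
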